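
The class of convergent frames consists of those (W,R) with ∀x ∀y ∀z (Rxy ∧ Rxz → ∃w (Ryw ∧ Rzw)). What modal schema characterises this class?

◇□ψ → □◇ψ

The condition is convergence. The .2 schema ◇□ψ → □◇ψ defines it.
Suppose ◇□ψ→□◇ψ is valid. Take Rxy, Rxz and set V(ψ)={w : Ryw}. Then □ψ at y so ◇□ψ at x, so □◇ψ at x, so ◇ψ at z, giving w with Rzw and Ryw.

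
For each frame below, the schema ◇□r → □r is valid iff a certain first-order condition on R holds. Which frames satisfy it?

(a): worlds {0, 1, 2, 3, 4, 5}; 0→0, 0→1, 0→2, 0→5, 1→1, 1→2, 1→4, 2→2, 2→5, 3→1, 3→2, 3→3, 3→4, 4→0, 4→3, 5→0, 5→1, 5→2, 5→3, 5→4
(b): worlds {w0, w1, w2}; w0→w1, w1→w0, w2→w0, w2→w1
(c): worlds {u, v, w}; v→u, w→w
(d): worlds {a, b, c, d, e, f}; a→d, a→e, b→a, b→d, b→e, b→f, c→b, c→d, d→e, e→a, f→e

none

The schema corresponds to a generalized confluence (Geach) condition: ∀x ∀y ∀z ((xRy ∧ xRz) → ∃w (yRw ∧ z = w)).
(a): fails — 0R1, 0R0 but no w with 1Rw and 0=w.
(b): fails — w0Rw1, w0Rw1 but no w with w1Rw and w1=w.
(c): fails — vRu, vRu but no t with uRt and u=t.
(d): fails — aRd, aRd but no w with dRw and d=w.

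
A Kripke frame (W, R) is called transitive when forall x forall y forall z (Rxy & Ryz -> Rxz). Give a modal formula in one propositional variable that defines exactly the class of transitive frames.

This is transitivity; the standard corresponding axiom is 4: □p → □□p.
Suppose □p→□□p is valid. Take Rxy, Ryz and set V(p)={w : Rxw}. Then □p at x, so □□p at x, so □p at y, so p at z, i.e. Rxz.

□p → □□p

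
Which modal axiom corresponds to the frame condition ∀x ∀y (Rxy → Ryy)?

A defining formula is □(□q → q) (the T□ axiom).
Suppose □(□q→q) is valid. Take Rxy and set V(q)={w : Ryw}. Then at y, □q holds; since □(□q→q) at x, □q→q at y, so q at y, i.e. Ryy.

□(□q → q)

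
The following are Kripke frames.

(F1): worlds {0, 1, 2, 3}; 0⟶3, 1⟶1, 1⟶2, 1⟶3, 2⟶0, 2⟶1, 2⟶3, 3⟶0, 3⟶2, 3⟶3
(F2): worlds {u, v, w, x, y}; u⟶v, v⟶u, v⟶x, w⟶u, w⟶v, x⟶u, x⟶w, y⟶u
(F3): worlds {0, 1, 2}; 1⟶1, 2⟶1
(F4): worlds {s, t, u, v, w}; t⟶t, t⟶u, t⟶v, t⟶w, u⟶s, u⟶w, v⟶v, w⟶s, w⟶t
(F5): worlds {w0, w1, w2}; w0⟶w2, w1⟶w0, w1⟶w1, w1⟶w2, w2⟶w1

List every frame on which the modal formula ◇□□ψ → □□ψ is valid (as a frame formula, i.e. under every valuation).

(F3)

This is the axiom for a generalized confluence (Geach) condition; its first-order frame correspondent is ∀x ∀y ∀z ((xRy ∧ xR²z) → ∃w (yR²w ∧ z = w)).
(F1): fails — 2R0, 2R²1 but no w with 0R²w and 1=w.
(F2): fails — uRv, uR²x but no t with vR²t and x=t.
(F3): holds.
(F4): fails — tRu, tR²u but no w* with uR²w* and u=w*.
(F5): fails — w1Rw0, w1R²w0 but no w with w0R²w and w0=w.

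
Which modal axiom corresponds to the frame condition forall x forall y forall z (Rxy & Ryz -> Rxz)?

□ψ → □□ψ

The condition is transitivity. The 4 schema □ψ → □□ψ defines it.
Suppose □ψ→□□ψ is valid. Take Rxy, Ryz and set V(ψ)={w : Rxw}. Then □ψ at x, so □□ψ at x, so □ψ at y, so ψ at z, i.e. Rxz.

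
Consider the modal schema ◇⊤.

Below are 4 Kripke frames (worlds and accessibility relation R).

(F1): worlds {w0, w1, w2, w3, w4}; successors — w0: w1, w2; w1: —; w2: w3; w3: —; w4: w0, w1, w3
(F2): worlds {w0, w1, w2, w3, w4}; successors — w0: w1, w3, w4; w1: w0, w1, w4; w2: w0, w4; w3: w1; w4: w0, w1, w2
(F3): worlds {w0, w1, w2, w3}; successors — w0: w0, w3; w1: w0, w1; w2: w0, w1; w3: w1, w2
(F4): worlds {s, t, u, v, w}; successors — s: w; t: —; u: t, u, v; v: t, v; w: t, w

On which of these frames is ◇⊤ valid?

(F2), (F3)

Frame correspondent (Sahlqvist): ∀x ∃y Rxy — i.e. seriality.
(F1): fails — world w1 has no successor.
(F2): satisfies the condition.
(F3): satisfies the condition.
(F4): fails — world t has no successor.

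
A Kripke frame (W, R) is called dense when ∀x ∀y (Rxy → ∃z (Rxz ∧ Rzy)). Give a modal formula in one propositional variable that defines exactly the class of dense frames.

The condition is density. The C4 schema □□s → □s defines it.
Suppose □□s→□s is valid. Take Rxy and set V(s)={w : xR²w}. Then □□s at x, so □s at x, so s at y, i.e. ∃z(Rxz∧Rzy).

□□s → □s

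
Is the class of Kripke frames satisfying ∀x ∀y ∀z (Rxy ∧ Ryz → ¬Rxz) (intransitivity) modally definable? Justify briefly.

No — not modally definable

If a class were modally definable it would be closed under surjective bounded morphisms (Goldblatt–Thomason).
The 7-cycle (worlds w0,w1,w2,w3,w4,w5,w6 with w0→w1→w2→w3→w4→w5→w6→w0) is intransitive. Mapping every world to a single reflexive point • is a surjective bounded morphism; the reflexive point is not intransitive (R••∧R•• but R••).
So the class is not modally definable.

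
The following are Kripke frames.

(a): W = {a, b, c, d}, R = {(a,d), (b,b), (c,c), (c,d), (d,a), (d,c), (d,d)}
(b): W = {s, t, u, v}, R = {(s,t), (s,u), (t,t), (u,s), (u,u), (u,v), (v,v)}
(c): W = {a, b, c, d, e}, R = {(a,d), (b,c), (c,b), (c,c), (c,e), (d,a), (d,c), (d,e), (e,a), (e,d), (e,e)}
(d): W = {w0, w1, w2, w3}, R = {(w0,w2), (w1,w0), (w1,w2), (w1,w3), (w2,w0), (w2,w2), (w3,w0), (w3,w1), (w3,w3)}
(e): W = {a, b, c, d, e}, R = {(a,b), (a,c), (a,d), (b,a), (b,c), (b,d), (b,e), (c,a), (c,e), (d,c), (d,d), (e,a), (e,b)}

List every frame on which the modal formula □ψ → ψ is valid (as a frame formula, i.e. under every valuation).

none

Frame correspondent (Sahlqvist): ∀x Rxx — i.e. reflexivity.
(a): fails — world a does not see itself.
(b): fails — world s does not see itself.
(c): fails — world a does not see itself.
(d): fails — world w0 does not see itself.
(e): fails — world a does not see itself.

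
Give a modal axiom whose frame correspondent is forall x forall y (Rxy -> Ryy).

□(□p → p)

The condition is shift-reflexivity. The T□ schema □(□p → p) defines it.
Suppose □(□p→p) is valid. Take Rxy and set V(p)={w : Ryw}. Then at y, □p holds; since □(□p→p) at x, □p→p at y, so p at y, i.e. Ryy.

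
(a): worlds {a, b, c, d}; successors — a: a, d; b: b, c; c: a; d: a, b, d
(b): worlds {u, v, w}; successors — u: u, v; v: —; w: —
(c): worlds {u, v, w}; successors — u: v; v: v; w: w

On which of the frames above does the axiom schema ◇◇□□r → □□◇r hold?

This is the axiom for a generalized confluence (Geach) condition; its first-order frame correspondent is ∀x ∀y ∀z ((xR²y ∧ xR²z) → ∃w (yR²w ∧ zRw)).
(a): fails — bR²c, bR²b but no w with cR²w and bRw.
(b): fails — uR²u, uR²v but no t with uR²t and vRt.
(c): ✓.
Valid on: (c).

(c)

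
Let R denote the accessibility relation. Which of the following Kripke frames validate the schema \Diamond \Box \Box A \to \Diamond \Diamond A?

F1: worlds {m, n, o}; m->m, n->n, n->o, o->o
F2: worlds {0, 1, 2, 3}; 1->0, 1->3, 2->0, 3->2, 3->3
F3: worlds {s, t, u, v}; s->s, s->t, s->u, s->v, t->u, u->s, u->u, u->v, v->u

Frame correspondent (Sahlqvist): \forall x \forall y (xRy \to \exists w (y R^2 w \wedge x R^2 w)) — i.e. a generalized confluence (Geach) condition.
F1: ✓.
F2: fails — 1R0 but no w with 0R²w and 1R²w.
F3: ✓.
Valid on: F1, F3.

F1, F3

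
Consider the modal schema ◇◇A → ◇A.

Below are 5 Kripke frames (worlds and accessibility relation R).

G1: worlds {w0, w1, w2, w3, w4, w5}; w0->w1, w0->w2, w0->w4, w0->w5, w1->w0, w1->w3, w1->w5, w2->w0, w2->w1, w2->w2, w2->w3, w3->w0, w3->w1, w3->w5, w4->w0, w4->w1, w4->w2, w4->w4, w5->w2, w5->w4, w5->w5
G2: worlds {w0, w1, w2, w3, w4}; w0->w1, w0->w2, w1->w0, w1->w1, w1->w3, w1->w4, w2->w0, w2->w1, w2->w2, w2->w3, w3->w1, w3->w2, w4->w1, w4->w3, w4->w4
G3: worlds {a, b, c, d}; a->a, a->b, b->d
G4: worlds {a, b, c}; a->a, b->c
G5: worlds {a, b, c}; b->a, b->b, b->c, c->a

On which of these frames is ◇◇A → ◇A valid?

G4, G5

The schema corresponds to transitivity: ∀x ∀y ∀z (Rxy ∧ Ryz → Rxz).
G1: fails — Rw3w1 and Rw1w3 but not Rw3w3.
G2: fails — Rw1w0 and Rw0w2 but not Rw1w2.
G3: fails — Rab and Rbd but not Rad.
G4: ✓.
G5: ✓.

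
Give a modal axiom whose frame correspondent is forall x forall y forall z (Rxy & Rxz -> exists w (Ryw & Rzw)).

◇□s → □◇s

A defining formula is ◇□s → □◇s (the .2 axiom).
Suppose ◇□s→□◇s is valid. Take Rxy, Rxz and set V(s)={w : Ryw}. Then □s at y so ◇□s at x, so □◇s at x, so ◇s at z, giving w with Rzw and Ryw.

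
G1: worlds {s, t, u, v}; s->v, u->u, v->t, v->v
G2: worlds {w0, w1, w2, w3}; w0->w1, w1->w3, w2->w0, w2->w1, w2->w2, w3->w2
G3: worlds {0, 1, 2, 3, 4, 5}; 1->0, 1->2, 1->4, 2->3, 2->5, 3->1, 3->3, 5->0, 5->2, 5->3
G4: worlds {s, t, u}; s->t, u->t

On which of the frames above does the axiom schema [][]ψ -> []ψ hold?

The schema corresponds to density: forall x forall y (Rxy -> exists z (Rxz & Rzy)).
G1: ✓.
G2: fails — Rw1w3 but no z with Rw1z and Rzw3.
G3: fails — R10 but no z with R1z and Rz0.
G4: fails — Rut but no z with Ruz and Rzt.
Valid on: G1.

G1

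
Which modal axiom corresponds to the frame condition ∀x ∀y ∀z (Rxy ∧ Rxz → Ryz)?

A defining formula is ◇q → □◇q (the 5 axiom).
Suppose ◇q→□◇q is valid. Take Rxy, Rxz and set V(q)={y}. Then ◇q at x, so □◇q at x, so ◇q at z, so some w with Rzw has q; w=y, i.e. Rzy. By symmetry of the argument, Ryz.

◇q → □◇q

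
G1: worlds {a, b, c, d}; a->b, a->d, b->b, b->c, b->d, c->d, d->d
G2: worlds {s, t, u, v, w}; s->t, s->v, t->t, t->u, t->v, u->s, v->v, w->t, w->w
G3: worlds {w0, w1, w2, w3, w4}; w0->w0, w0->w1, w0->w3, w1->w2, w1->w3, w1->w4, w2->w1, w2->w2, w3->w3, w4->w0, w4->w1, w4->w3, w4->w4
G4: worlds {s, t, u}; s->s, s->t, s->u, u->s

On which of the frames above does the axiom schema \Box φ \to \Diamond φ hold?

G1, G2, G3

The schema corresponds to seriality: \forall x \exists y Rxy.
G1: satisfies the condition.
G2: satisfies the condition.
G3: satisfies the condition.
G4: fails — world t has no successor.
Valid on: G1, G2, G3.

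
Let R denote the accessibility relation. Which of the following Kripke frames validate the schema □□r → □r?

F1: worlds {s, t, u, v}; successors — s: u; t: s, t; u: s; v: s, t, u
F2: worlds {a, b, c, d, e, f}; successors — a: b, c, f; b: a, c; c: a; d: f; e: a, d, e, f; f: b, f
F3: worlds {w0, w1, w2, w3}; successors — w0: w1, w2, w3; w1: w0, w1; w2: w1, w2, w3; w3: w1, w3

The schema corresponds to density: ∀x ∀y (Rxy → ∃z (Rxz ∧ Rzy)).
F1: fails — Rus but no z with Ruz and Rzs.
F2: fails — Rca but no z with Rcz and Rza.
F3: condition met.
Valid on: F3.

F3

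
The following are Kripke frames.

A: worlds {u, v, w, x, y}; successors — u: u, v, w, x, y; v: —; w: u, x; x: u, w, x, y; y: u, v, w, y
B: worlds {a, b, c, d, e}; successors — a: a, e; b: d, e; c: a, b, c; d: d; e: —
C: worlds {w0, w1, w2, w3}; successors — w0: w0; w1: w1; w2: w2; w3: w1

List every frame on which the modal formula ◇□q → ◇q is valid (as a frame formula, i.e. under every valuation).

C

The schema corresponds to a generalized confluence (Geach) condition: ∀x ∀y (xRy → ∃w (yRw ∧ xRw)).
A: fails — uRv but no t with vRt and uRt.
B: fails — aRe but no w with eRw and aRw.
C: holds.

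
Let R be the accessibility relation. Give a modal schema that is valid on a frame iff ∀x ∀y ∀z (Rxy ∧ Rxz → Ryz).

This is the Euclidean property; the standard corresponding axiom is 5: ◇p → □◇p.
Suppose ◇p→□◇p is valid. Take Rxy, Rxz and set V(p)={y}. Then ◇p at x, so □◇p at x, so ◇p at z, so some w with Rzw has p; w=y, i.e. Rzy. By symmetry of the argument, Ryz.

◇p → □◇p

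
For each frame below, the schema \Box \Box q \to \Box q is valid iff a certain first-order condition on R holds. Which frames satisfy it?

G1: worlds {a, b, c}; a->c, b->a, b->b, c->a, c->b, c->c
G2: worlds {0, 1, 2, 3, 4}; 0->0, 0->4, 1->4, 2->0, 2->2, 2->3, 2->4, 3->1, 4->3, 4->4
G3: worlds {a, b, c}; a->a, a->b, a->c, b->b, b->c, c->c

This is the axiom for density; its first-order frame correspondent is \forall x \forall y (Rxy \to \exists z (Rxz \wedge Rzy)).
G1: condition met.
G2: fails — R31 but no z with R3z and Rz1.
G3: condition met.

G1, G3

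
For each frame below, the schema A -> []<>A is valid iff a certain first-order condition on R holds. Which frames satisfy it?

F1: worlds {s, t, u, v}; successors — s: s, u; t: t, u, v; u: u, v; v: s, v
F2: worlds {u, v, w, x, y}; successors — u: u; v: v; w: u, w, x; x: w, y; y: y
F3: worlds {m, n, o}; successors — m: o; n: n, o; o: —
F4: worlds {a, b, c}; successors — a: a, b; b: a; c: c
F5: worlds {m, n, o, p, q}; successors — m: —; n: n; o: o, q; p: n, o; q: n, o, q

F4

This is the axiom for symmetry; its first-order frame correspondent is forall x forall y (Rxy -> Ryx).
F1: fails — Ruv but not Rvu.
F2: fails — Rwu but not Ruw.
F3: fails — Rno but not Ron.
F4: condition met.
F5: fails — Rpn but not Rnp.
Valid on: F4.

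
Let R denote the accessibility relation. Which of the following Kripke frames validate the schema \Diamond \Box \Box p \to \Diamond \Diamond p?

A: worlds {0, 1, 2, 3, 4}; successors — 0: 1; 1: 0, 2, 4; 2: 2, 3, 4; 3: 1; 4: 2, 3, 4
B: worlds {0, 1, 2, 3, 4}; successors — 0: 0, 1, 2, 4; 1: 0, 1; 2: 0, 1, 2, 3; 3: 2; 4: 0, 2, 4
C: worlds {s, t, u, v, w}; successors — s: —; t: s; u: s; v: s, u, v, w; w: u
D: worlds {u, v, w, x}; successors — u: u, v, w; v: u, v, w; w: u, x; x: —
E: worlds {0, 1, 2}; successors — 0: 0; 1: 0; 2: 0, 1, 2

A, B, E

Frame correspondent (Sahlqvist): \forall x \forall y (xRy \to \exists w (y R^2 w \wedge x R^2 w)) — i.e. a generalized confluence (Geach) condition.
A: satisfies the condition.
B: satisfies the condition.
C: fails — tRs but no w* with sR²w* and tR²w*.
D: fails — wRx but no t with xR²t and wR²t.
E: satisfies the condition.
Valid on: A, B, E.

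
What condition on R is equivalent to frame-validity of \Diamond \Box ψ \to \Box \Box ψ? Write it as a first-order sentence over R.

This is a Sahlqvist (Geach-type) schema ◇^1□^1ψ → □^2◇^0ψ.
First-order correspondent: \forall x \forall y \forall z ((xRy \wedge x R^2 z) \to \exists w (yRw \wedge z = w)).

\forall x \forall y \forall z ((xRy \wedge x R^2 z) \to \exists w (yRw \wedge z = w))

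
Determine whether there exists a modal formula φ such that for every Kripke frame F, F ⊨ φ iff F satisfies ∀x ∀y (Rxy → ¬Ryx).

Any modally definable frame class is closed under surjective bounded morphisms.
The 3-cycle (worlds w0,w1,w2 with w0→w1→w2→w0) is asymmetric. Mapping every world to a single reflexive point • is a surjective bounded morphism, and the reflexive point is not asymmetric (R•• but asymmetry requires ¬R••).
Hence asymmetry is not modally definable.

Not modally definable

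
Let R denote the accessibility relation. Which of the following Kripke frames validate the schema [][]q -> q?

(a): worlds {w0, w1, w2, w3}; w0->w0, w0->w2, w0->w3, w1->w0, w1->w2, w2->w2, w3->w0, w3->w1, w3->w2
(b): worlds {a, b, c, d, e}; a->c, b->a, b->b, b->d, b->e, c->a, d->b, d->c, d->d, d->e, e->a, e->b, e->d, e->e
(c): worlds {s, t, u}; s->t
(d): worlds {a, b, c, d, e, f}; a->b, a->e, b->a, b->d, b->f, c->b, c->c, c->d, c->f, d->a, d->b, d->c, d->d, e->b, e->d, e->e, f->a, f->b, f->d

This is the axiom for a generalized confluence (Geach) condition; its first-order frame correspondent is forall x exists w (x R^2 w & x = w).
(a): fails — at w1 but no w with w1R²w and w1=w.
(b): condition met.
(c): fails — at s but no w with sR²w and s=w.
(d): condition met.
Valid on: (b), (d).

(b), (d)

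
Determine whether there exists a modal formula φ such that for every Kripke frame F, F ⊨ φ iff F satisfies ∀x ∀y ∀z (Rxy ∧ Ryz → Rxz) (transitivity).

The condition is transitivity. A defining modal formula is □r → □□r.

Definable; □r → □□r defines it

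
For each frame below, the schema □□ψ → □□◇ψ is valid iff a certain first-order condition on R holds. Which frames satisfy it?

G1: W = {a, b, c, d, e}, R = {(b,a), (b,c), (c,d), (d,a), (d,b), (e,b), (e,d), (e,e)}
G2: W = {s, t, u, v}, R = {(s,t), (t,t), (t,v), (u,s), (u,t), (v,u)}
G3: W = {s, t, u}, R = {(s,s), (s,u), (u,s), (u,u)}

Frame correspondent (Sahlqvist): ∀x ∀z (xR²z → ∃w (xR²w ∧ zRw)) — i.e. a generalized confluence (Geach) condition.
G1: fails — bR²d but no w with bR²w and dRw.
G2: fails — sR²v but no w with sR²w and vRw.
G3: condition met.
Valid on: G3.

G3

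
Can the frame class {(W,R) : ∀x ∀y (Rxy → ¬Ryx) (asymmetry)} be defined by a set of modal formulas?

Not definable by any modal formula

If a class were modally definable it would be closed under surjective bounded morphisms (Goldblatt–Thomason).
The 5-cycle (worlds s,t,u,v,w with s→t→u→v→w→s) is asymmetric. Mapping every world to a single reflexive point • is a surjective bounded morphism, and the reflexive point is not asymmetric (R•• but asymmetry requires ¬R••).
Hence asymmetry is not modally definable.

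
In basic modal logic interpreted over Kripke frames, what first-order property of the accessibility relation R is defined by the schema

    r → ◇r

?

reflexivity: ∀x Rxx

Equivalently (dual form): □r → r.
Suppose □r→r is valid. At any x set V(r)={w : Rxw}. Then □r holds at x, so r holds at x, i.e. Rxx.
Conversely, any frame satisfying ∀x Rxx validates the schema.
So the correspondent is reflexivity.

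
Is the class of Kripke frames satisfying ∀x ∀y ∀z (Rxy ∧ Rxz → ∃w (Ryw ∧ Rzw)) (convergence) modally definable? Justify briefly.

This is a Sahlqvist condition; the .2 axiom ◇□r → □◇r defines it.

Yes — defined by ◇□r → □◇r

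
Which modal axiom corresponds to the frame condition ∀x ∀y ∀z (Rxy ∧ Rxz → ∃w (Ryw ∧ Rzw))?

This is convergence; the standard corresponding axiom is .2: ◇□q → □◇q.
Suppose ◇□q→□◇q is valid. Take Rxy, Rxz and set V(q)={w : Ryw}. Then □q at y so ◇□q at x, so □◇q at x, so ◇q at z, giving w with Rzw and Ryw.

◇□q → □◇q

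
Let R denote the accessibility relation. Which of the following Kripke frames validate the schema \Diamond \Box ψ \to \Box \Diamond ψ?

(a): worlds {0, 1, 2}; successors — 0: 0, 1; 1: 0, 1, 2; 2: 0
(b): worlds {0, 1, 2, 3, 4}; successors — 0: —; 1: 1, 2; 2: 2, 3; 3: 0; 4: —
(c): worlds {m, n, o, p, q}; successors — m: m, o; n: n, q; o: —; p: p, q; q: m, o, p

This is the axiom for convergence; its first-order frame correspondent is \forall x \forall y \forall z (Rxy \wedge Rxz \to \exists w (Ryw \wedge Rzw)).
(a): satisfies the condition.
(b): fails — R23 and R22 but 3 and 2 have no common successor.
(c): fails — Rmo and Rmo but o and o have no common successor.
Valid on: (a).

(a)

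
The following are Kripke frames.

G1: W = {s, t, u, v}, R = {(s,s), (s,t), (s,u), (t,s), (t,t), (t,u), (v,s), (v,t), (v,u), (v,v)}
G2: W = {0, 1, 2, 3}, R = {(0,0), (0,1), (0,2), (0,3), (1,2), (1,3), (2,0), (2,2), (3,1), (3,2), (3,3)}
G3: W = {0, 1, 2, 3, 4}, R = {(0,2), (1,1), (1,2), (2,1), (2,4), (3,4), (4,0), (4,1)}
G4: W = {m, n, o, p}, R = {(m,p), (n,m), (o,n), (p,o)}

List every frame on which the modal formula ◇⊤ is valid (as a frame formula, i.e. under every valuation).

G2, G3, G4

The schema corresponds to seriality: ∀x ∃y Rxy.
G1: fails — world u has no successor.
G2: holds.
G3: holds.
G4: holds.
Valid on: G2, G3, G4.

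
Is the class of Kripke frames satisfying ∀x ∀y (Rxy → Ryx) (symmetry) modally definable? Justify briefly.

Definable; p → □◇p defines it

This is a Sahlqvist condition; the B axiom p → □◇p defines it.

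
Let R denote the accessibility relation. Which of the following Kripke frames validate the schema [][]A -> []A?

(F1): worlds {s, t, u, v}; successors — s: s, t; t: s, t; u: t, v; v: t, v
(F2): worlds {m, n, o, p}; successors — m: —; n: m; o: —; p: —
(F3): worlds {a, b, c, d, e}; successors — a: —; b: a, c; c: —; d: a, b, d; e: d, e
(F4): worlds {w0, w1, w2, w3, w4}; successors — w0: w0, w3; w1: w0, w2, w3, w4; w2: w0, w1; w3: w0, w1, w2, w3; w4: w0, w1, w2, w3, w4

Frame correspondent (Sahlqvist): forall x forall y (Rxy -> exists z (Rxz & Rzy)) — i.e. density.
(F1): ✓.
(F2): fails — Rnm but no z with Rnz and Rzm.
(F3): fails — Rbc but no z with Rbz and Rzc.
(F4): fails — Rw2w1 but no z with Rw2z and Rzw1.

(F1)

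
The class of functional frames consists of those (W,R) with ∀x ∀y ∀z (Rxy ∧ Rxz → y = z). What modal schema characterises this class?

A defining formula is ◇ψ → □ψ (the CD axiom).
Suppose ◇ψ→□ψ is valid. Take Rxy, Rxz and set V(ψ)={y}. Then ◇ψ at x, so □ψ at x, so ψ at z, i.e. z=y.

◇ψ → □ψ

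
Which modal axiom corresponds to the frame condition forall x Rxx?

□p → p

The condition is reflexivity. The T schema □p → p defines it.
Suppose □p→p is valid. At any x set V(p)={w : Rxw}. Then □p holds at x, so p holds at x, i.e. Rxx.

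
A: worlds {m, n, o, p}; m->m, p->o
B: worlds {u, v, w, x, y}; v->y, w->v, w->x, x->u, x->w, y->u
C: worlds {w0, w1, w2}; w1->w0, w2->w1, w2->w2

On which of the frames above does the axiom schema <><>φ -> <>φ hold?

A

This is the axiom for transitivity; its first-order frame correspondent is forall x forall y forall z (Rxy & Ryz -> Rxz).
A: ✓.
B: fails — Rxw and Rwx but not Rxx.
C: fails — Rw2w1 and Rw1w0 but not Rw2w0.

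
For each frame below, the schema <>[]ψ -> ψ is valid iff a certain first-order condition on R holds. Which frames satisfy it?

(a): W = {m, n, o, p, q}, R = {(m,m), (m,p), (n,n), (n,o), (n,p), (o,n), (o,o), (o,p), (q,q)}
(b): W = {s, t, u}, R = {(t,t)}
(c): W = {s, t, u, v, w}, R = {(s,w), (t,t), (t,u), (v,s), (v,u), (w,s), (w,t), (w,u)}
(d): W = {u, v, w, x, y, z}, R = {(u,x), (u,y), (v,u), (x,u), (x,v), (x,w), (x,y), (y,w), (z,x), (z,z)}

The schema corresponds to symmetry: forall x forall y (Rxy -> Ryx).
(a): fails — Rop but not Rpo.
(b): ✓.
(c): fails — Rwt but not Rtw.
(d): fails — Rxw but not Rwx.
Valid on: (b).

(b)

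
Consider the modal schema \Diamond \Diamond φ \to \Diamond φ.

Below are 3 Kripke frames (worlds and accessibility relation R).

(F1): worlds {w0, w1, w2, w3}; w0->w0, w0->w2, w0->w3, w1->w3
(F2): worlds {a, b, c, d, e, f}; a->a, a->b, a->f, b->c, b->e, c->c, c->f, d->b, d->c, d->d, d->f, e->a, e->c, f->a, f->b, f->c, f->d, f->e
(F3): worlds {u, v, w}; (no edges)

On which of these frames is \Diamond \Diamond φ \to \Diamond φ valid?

(F1), (F3)

The schema corresponds to transitivity: \forall x \forall y \forall z (Rxy \wedge Ryz \to Rxz).
(F1): ✓.
(F2): fails — Rbc and Rcf but not Rbf.
(F3): ✓.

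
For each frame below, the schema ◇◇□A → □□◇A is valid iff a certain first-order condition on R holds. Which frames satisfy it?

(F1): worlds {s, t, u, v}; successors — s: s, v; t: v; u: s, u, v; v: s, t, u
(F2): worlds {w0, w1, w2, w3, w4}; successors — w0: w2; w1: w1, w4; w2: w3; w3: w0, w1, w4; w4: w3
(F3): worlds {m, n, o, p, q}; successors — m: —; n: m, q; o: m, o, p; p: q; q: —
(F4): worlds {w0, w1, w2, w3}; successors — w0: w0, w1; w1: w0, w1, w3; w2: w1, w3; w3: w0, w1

(F4)

The schema corresponds to a generalized confluence (Geach) condition: ∀x ∀y ∀z ((xR²y ∧ xR²z) → ∃w (yRw ∧ zRw)).
(F1): fails — sR²t, sR²v but no w with tRw and vRw.
(F2): fails — w1R²w1, w1R²w4 but no w with w1Rw and w4Rw.
(F3): fails — oR²m, oR²m but no w with mRw and mRw.
(F4): condition met.
Valid on: (F4).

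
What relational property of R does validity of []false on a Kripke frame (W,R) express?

□⊥ is valid iff no world has any successor (otherwise □⊥ fails at any world with one).

Emptiness of R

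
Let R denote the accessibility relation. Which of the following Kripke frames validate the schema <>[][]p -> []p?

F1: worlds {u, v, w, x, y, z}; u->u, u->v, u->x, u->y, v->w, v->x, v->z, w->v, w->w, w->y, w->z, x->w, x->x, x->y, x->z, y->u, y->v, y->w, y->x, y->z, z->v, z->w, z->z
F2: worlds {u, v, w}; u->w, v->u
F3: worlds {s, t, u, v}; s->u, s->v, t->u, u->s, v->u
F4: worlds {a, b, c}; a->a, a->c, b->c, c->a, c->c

F4

This is the axiom for a generalized confluence (Geach) condition; its first-order frame correspondent is forall x forall y forall z ((xRy & xRz) -> exists w (y R^2 w & z = w)).
F1: fails — uRv, uRu but no t with vR²t and u=t.
F2: fails — uRw, uRw but no t with wR²t and w=t.
F3: fails — sRv, sRu but no w with vR²w and u=w.
F4: satisfies the condition.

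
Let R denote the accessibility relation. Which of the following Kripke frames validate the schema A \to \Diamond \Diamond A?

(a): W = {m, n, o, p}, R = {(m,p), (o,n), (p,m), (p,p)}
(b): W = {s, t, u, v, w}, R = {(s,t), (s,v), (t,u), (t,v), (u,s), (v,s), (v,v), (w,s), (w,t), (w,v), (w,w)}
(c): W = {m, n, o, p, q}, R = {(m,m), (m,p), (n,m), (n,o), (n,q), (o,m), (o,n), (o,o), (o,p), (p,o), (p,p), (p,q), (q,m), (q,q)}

Frame correspondent (Sahlqvist): \forall x \exists w (x = w \wedge x R^2 w) — i.e. a generalized confluence (Geach) condition.
(a): fails — at n but no w with n=w and nR²w.
(b): fails — at t but no w* with t=w* and tR²w*.
(c): satisfies the condition.
Valid on: (c).

(c)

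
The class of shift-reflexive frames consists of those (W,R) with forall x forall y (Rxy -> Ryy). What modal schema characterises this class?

The condition is shift-reflexivity. The T□ schema □(□r → r) defines it.

□(□r → r)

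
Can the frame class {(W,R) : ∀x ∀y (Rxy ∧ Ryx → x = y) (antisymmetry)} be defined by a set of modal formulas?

Any modally definable frame class is closed under surjective bounded morphisms.
The 4-cycle (worlds 0,1,2,3 with 0→1→2→3→0) is antisymmetric. Sending even-indexed worlds to • and odd-indexed worlds to ∘ is a surjective bounded morphism onto the two-world frame with •↔∘, which is not antisymmetric.
So no modal formula (or set of formulas) defines exactly the antisymmetric frames.

No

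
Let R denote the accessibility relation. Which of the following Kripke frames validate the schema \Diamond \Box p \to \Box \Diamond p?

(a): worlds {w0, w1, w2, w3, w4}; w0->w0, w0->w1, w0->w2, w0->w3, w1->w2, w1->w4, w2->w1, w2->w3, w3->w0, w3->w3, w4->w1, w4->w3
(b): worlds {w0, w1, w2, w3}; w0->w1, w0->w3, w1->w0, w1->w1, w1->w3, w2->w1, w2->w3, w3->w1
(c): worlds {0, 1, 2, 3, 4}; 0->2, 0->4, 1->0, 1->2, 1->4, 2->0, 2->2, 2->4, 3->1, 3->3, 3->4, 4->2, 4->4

(b), (c)

This is the axiom for convergence; its first-order frame correspondent is \forall x \forall y \forall z (Rxy \wedge Rxz \to \exists w (Ryw \wedge Rzw)).
(a): fails — Rw0w1 and Rw0w2 but w1 and w2 have no common successor.
(b): condition met.
(c): condition met.
Valid on: (b), (c).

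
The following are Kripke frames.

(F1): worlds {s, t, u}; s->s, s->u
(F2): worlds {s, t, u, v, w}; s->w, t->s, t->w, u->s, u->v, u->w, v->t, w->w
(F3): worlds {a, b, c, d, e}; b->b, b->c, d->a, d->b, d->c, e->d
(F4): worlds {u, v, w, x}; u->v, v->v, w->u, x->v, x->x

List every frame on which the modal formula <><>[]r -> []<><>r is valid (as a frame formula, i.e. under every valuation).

The schema corresponds to a generalized confluence (Geach) condition: forall x forall y forall z ((x R^2 y & xRz) -> exists w (yRw & z R^2 w)).
(F1): fails — sR²s, sRu but no w with sRw and uR²w.
(F2): holds.
(F3): fails — bR²b, bRc but no w with bRw and cR²w.
(F4): holds.

(F2), (F4)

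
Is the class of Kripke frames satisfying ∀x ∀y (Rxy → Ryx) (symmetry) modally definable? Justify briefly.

This is a Sahlqvist condition; the B axiom q → □◇q defines it.
Suppose q→□◇q is valid. Take Rxy and set V(q)={x}. Then q at x, so □◇q at x, so ◇q at y, so some z with Ryz has q; z=x, i.e. Ryx.

Definable; q → □◇q defines it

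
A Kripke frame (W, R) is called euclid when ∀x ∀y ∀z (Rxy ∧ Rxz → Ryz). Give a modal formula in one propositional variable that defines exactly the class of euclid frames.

◇ψ → □◇ψ

A defining formula is ◇ψ → □◇ψ (the 5 axiom).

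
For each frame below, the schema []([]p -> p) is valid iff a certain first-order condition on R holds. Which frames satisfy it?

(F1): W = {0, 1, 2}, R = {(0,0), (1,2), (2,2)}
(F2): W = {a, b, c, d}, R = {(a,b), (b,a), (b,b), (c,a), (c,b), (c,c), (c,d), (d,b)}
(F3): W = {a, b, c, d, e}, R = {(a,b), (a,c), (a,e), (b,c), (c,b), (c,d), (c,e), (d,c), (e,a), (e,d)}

(F1)

The schema corresponds to shift-reflexivity: forall x forall y (Rxy -> Ryy).
(F1): condition met.
(F2): fails — Rcd but not Rdd.
(F3): fails — Rbc but not Rcc.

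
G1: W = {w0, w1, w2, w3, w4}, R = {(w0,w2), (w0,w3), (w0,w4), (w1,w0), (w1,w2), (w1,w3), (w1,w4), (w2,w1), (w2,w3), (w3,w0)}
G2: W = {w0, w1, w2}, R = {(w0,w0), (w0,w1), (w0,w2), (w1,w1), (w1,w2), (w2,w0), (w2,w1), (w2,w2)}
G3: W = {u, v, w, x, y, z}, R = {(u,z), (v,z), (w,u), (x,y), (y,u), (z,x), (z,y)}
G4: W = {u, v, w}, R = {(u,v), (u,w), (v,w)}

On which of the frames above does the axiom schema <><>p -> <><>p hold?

This is the axiom for a generalized confluence (Geach) condition; its first-order frame correspondent is forall x forall y (x R^2 y -> exists w (y = w & x R^2 w)).
G1: condition met.
G2: condition met.
G3: condition met.
G4: condition met.
Valid on: G1, G2, G3, G4.

G1, G2, G3, G4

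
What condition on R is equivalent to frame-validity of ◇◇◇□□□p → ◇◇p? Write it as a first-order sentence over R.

This is a Sahlqvist (Geach-type) schema ◇^3□^3p → □^0◇^2p.
Minimal-valuation argument: fix x; take any y with xR^3y and any z with xR^0z. Set V(p) to the set of worlds R-reachable from y in exactly 3 steps. Then □^3p holds at y, so the antecedent holds at x; validity forces ◇^2p at z, giving a w with zR^2w and yR^3w.
First-order correspondent: ∀x ∀y (xR³y → ∃w (yR³w ∧ xR²w)).

∀x ∀y (xR³y → ∃w (yR³w ∧ xR²w))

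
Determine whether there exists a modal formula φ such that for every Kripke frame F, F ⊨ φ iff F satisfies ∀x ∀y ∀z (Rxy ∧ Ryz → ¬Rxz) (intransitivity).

Modal frame validity is preserved under surjective bounded morphisms.
The 7-cycle (worlds a,b,c,d,e,f,g with a→b→c→d→e→f→g→a) is intransitive. Mapping every world to a single reflexive point • is a surjective bounded morphism; the reflexive point is not intransitive (R••∧R•• but R••).
So the class is not modally definable.

No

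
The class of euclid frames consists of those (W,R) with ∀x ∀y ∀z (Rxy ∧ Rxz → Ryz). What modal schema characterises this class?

◇s → □◇s

This is the Euclidean property; the standard corresponding axiom is 5: ◇s → □◇s.
Suppose ◇s→□◇s is valid. Take Rxy, Rxz and set V(s)={y}. Then ◇s at x, so □◇s at x, so ◇s at z, so some w with Rzw has s; w=y, i.e. Rzy. By symmetry of the argument, Ryz.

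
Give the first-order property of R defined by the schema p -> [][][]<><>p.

This is a Sahlqvist (Geach-type) schema ◇^0□^0p → □^3◇^2p.
Minimal-valuation argument: fix x; take any y with xR^0y and any z with xR^3z. Set V(p) to the set of worlds R-reachable from y in exactly 0 steps. Then □^0p holds at y, so the antecedent holds at x; validity forces ◇^2p at z, giving a w with zR^2w and yR^0w.
First-order correspondent: forall x forall z (x R^3 z -> exists w (x = w & z R^2 w)).

forall x forall z (x R^3 z -> exists w (x = w & z R^2 w))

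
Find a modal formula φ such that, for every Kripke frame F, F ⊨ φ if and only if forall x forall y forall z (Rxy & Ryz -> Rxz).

□q → □□q

This is transitivity; the standard corresponding axiom is 4: □q → □□q.
Suppose □q→□□q is valid. Take Rxy, Ryz and set V(q)={w : Rxw}. Then □q at x, so □□q at x, so □q at y, so q at z, i.e. Rxz.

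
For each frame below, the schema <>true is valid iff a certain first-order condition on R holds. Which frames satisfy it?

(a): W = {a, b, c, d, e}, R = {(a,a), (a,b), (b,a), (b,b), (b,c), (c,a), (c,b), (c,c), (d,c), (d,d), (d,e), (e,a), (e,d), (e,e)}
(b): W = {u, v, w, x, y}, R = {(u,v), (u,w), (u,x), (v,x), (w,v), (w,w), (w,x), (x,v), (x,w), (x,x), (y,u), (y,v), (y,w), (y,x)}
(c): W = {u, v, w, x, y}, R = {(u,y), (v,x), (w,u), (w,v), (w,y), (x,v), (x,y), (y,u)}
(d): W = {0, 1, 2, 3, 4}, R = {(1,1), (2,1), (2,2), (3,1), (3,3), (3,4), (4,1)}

(a), (b), (c)

Frame correspondent (Sahlqvist): forall x exists y Rxy — i.e. seriality.
(a): ✓.
(b): ✓.
(c): ✓.
(d): fails — world 0 has no successor.
Valid on: (a), (b), (c).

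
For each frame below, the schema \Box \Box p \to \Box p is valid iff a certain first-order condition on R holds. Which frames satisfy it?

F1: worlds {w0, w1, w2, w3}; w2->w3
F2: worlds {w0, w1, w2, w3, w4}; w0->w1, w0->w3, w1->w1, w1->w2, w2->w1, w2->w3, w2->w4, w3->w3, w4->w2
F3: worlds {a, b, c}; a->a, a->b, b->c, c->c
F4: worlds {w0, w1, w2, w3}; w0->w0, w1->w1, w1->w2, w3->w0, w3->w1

F3, F4

The schema corresponds to density: \forall x \forall y (Rxy \to \exists z (Rxz \wedge Rzy)).
F1: fails — Rw2w3 but no z with Rw2z and Rzw3.
F2: fails — Rw2w4 but no z with Rw2z and Rzw4.
F3: holds.
F4: holds.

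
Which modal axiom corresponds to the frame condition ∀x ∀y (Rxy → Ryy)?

□(□ψ → ψ)

A defining formula is □(□ψ → ψ) (the T□ axiom).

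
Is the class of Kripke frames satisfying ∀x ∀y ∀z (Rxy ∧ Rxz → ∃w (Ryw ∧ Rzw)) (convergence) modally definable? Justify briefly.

This is a Sahlqvist condition; the .2 axiom ◇□p → □◇p defines it.

Yes, by ◇□p → □◇p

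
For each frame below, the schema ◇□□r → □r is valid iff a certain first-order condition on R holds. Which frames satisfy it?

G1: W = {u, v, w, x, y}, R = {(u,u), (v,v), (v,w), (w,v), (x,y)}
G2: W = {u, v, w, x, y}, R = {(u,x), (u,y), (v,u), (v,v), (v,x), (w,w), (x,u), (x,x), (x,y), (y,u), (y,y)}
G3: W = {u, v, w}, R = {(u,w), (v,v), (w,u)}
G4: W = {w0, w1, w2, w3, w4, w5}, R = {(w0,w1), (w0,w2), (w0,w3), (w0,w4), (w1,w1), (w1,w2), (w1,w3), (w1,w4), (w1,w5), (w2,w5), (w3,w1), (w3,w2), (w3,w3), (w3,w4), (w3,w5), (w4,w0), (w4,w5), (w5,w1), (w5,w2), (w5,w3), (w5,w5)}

Frame correspondent (Sahlqvist): ∀x ∀y ∀z ((xRy ∧ xRz) → ∃w (yR²w ∧ z = w)) — i.e. a generalized confluence (Geach) condition.
G1: fails — xRy, xRy but no t with yR²t and y=t.
G2: fails — vRu, vRv but no t with uR²t and v=t.
G3: holds.
G4: fails — w0Rw2, w0Rw4 but no w with w2R²w and w4=w.

G3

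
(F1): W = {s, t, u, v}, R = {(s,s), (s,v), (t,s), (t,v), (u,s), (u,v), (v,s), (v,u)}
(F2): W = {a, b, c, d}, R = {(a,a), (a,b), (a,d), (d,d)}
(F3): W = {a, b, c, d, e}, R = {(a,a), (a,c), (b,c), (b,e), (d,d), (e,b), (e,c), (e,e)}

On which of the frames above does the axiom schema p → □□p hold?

none

Frame correspondent (Sahlqvist): ∀x ∀z (xR²z → ∃w (x = w ∧ z = w)) — i.e. a generalized confluence (Geach) condition.
(F1): fails — sR²u but s ≠ u.
(F2): fails — aR²b but a ≠ b.
(F3): fails — aR²c but a ≠ c.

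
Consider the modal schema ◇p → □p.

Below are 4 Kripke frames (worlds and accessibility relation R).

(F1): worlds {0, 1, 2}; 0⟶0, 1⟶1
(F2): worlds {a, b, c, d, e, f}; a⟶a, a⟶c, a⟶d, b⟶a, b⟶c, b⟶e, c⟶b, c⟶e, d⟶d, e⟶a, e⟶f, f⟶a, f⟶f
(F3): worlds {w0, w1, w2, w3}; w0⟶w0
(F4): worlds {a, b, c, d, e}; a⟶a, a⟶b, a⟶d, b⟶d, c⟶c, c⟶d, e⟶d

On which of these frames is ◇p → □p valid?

Frame correspondent (Sahlqvist): ∀x ∀y ∀z (Rxy ∧ Rxz → y = z) — i.e. partial functionality.
(F1): ✓.
(F2): fails — a sees both a and c.
(F3): ✓.
(F4): fails — a sees both a and b.

(F1), (F3)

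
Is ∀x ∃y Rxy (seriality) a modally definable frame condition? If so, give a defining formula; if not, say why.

The condition is seriality. A defining modal formula is □p → ◇p.
Suppose □p→◇p is valid. At any x set V(p)=W. Then □p at x, so ◇p at x, so x has a successor.

Definable; □p → ◇p defines it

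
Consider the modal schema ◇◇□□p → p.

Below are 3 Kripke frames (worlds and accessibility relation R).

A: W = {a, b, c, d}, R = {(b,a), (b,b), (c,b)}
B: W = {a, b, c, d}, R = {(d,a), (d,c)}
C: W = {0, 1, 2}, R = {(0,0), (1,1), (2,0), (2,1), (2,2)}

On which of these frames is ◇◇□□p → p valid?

The schema corresponds to a generalized confluence (Geach) condition: ∀x ∀y (xR²y → ∃w (yR²w ∧ x = w)).
A: fails — bR²a but no w with aR²w and b=w.
B: holds.
C: fails — 2R²0 but no w with 0R²w and 2=w.

B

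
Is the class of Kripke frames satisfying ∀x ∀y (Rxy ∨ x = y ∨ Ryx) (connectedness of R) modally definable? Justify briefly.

Not definable by any modal formula

Any modally definable frame class is closed under disjoint unions.
Take 3 disjoint single-world reflexive frames: each is trivially connected, but their disjoint union has 3 worlds with no edge between distinct components, so it is not connected.
So the class is not modally definable.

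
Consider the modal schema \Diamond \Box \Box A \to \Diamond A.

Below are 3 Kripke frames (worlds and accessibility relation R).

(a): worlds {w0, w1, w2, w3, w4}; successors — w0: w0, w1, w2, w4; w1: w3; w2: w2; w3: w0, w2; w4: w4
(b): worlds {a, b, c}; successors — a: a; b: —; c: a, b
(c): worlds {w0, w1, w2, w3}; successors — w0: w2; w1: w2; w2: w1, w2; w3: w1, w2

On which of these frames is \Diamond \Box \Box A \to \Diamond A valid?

(c)

The schema corresponds to a generalized confluence (Geach) condition: \forall x \forall y (xRy \to \exists w (y R^2 w \wedge xRw)).
(a): fails — w1Rw3 but no w with w3R²w and w1Rw.
(b): fails — cRb but no w with bR²w and cRw.
(c): ✓.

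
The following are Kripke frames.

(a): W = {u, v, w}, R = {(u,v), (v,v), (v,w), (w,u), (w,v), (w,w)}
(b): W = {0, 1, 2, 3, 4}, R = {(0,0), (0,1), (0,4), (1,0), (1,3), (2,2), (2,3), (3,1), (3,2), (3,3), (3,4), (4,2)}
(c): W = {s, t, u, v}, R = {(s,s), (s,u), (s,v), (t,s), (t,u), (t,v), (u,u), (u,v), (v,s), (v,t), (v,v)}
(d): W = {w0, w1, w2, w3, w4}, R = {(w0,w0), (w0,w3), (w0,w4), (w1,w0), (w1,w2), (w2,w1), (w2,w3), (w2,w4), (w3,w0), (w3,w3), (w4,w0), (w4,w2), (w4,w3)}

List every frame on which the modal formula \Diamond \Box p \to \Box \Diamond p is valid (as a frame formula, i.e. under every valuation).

This is the axiom for convergence; its first-order frame correspondent is \forall x \forall y \forall z (Rxy \wedge Rxz \to \exists w (Ryw \wedge Rzw)).
(a): condition met.
(b): fails — R00 and R04 but 0 and 4 have no common successor.
(c): condition met.
(d): condition met.

(a), (c), (d)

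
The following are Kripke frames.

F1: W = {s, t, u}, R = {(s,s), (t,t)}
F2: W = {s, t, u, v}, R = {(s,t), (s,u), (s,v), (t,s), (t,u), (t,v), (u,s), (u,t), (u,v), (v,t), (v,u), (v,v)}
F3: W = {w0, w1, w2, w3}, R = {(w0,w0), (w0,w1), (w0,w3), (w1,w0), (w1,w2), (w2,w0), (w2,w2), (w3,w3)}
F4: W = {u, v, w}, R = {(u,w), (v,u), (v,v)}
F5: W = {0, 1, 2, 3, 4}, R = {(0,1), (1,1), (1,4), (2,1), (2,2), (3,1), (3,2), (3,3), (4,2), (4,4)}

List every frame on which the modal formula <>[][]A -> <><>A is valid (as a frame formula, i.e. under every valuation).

The schema corresponds to a generalized confluence (Geach) condition: forall x forall y (xRy -> exists w (y R^2 w & x R^2 w)).
F1: satisfies the condition.
F2: satisfies the condition.
F3: satisfies the condition.
F4: fails — uRw but no t with wR²t and uR²t.
F5: satisfies the condition.

F1, F2, F3, F5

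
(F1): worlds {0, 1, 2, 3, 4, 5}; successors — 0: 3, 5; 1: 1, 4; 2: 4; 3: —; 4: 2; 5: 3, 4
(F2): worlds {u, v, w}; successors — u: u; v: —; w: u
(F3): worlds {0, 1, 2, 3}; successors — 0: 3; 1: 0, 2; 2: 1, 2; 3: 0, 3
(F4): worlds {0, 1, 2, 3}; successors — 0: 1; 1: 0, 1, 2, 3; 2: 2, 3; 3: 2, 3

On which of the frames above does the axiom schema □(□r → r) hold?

The schema corresponds to shift-reflexivity: ∀x ∀y (Rxy → Ryy).
(F1): fails — R53 but not R33.
(F2): satisfies the condition.
(F3): fails — R10 but not R00.
(F4): fails — R10 but not R00.
Valid on: (F2).

(F2)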